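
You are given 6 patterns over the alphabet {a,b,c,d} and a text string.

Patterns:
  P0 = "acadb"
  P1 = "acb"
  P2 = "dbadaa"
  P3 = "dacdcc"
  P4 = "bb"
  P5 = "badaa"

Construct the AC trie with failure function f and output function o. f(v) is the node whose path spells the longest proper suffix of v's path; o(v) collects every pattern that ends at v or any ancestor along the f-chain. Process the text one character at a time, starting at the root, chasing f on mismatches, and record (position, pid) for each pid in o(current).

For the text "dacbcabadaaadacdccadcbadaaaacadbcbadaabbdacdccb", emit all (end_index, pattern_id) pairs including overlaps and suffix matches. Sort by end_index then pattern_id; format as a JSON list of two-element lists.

Construct AC machine:
Trie nodes:
  n0 'ε': a→1 b→18 d→7
  n1 'a': c→2
  n2 'ac': a→3 b→6
  n3 'aca': d→4
  n4 'acad': b→5
  n5 'acadb': ·  [P0 ends]
  n6 'acb': ·  [P1 ends]
  n7 'd': a→13 b→8
  n8 'db': a→9
  n9 'dba': d→10
  n10 'dbad': a→11
  n11 'dbada': a→12
  n12 'dbadaa': ·  [P2 ends]
  n13 'da': c→14
  n14 'dac': d→15
  n15 'dacd': c→16
  n16 'dacdc': c→17
  n17 'dacdcc': ·  [P3 ends]
  n18 'b': a→20 b→19
  n19 'bb': ·  [P4 ends]
  n20 'ba': d→21
  n21 'bad': a→22
  n22 'bada': a→23
  n23 'badaa': ·  [P5 ends]

Failure links (BFS by depth):
  fail(1) 'a': from fail(0)=0 chase 'a': 0 ⇒ 0;  out=∅∪out(0)=∅
  fail(7) 'd': from fail(0)=0 chase 'd': 0 ⇒ 0;  out=∅∪out(0)=∅
  fail(18) 'b': from fail(0)=0 chase 'b': 0 ⇒ 0;  out=∅∪out(0)=∅
  fail(2) 'ac': from fail(1)=0 chase 'c': 0 ⇒ 0;  out=∅∪out(0)=∅
  fail(8) 'db': from fail(7)=0 chase 'b': 0 ⇒ 18;  out=∅∪out(18)=∅
  fail(13) 'da': from fail(7)=0 chase 'a': 0 ⇒ 1;  out=∅∪out(1)=∅
  fail(19) 'bb': from fail(18)=0 chase 'b': 0 ⇒ 18;  out={4}∪out(18)={4}
  fail(20) 'ba': from fail(18)=0 chase 'a': 0 ⇒ 1;  out=∅∪out(1)=∅
  fail(3) 'aca': from fail(2)=0 chase 'a': 0 ⇒ 1;  out=∅∪out(1)=∅
  fail(6) 'acb': from fail(2)=0 chase 'b': 0 ⇒ 18;  out={1}∪out(18)={1}
  fail(9) 'dba': from fail(8)=18 chase 'a': 18 ⇒ 20;  out=∅∪out(20)=∅
  fail(14) 'dac': from fail(13)=1 chase 'c': 1 ⇒ 2;  out=∅∪out(2)=∅
  fail(21) 'bad': from fail(20)=1 chase 'd': 1→0 ⇒ 7;  out=∅∪out(7)=∅
  fail(4) 'acad': from fail(3)=1 chase 'd': 1→0 ⇒ 7;  out=∅∪out(7)=∅
  fail(10) 'dbad': from fail(9)=20 chase 'd': 20 ⇒ 21;  out=∅∪out(21)=∅
  fail(15) 'dacd': from fail(14)=2 chase 'd': 2→0 ⇒ 7;  out=∅∪out(7)=∅
  fail(22) 'bada': from fail(21)=7 chase 'a': 7 ⇒ 13;  out=∅∪out(13)=∅
  fail(5) 'acadb': from fail(4)=7 chase 'b': 7 ⇒ 8;  out={0}∪out(8)={0}
  fail(11) 'dbada': from fail(10)=21 chase 'a': 21 ⇒ 22;  out=∅∪out(22)=∅
  fail(16) 'dacdc': from fail(15)=7 chase 'c': 7→0 ⇒ 0;  out=∅∪out(0)=∅
  fail(23) 'badaa': from fail(22)=13 chase 'a': 13→1→0 ⇒ 1;  out={5}∪out(1)={5}
  fail(12) 'dbadaa': from fail(11)=22 chase 'a': 22 ⇒ 23;  out={2}∪out(23)={2,5}
  fail(17) 'dacdcc': from fail(16)=0 chase 'c': 0 ⇒ 0;  out={3}∪out(0)={3}

Run:
[0] read 'd'  n0⇒n7
[1] read 'a'  n7⇒n13
[2] read 'c'  n13⇒n14
[3] read 'b'  n14⇒n6 (fail-walked)  → match P1@[1:3]
[4] read 'c'  n6⇒n0 (fail-walked)
[5] read 'a'  n0⇒n1
[6] read 'b'  n1⇒n18 (fail-walked)
[7] read 'a'  n18⇒n20
[8] read 'd'  n20⇒n21
[9] read 'a'  n21⇒n22
[10] read 'a'  n22⇒n23  → match P5@[6:10]
[11] read 'a'  n23⇒n1 (fail-walked)
[12] read 'd'  n1⇒n7 (fail-walked)
[13] read 'a'  n7⇒n13
[14] read 'c'  n13⇒n14
[15] read 'd'  n14⇒n15
[16] read 'c'  n15⇒n16
[17] read 'c'  n16⇒n17  → match P3@[12:17]
[18] read 'a'  n17⇒n1 (fail-walked)
[19] read 'd'  n1⇒n7 (fail-walked)
[20] read 'c'  n7⇒n0 (fail-walked)
[21] read 'b'  n0⇒n18
[22] read 'a'  n18⇒n20
[23] read 'd'  n20⇒n21
[24] read 'a'  n21⇒n22
[25] read 'a'  n22⇒n23  → match P5@[21:25]
[26] read 'a'  n23⇒n1 (fail-walked)
[27] read 'a'  n1⇒n1 (fail-walked)
[28] read 'c'  n1⇒n2
[29] read 'a'  n2⇒n3
[30] read 'd'  n3⇒n4
[31] read 'b'  n4⇒n5  → match P0@[27:31]
[32] read 'c'  n5⇒n0 (fail-walked)
[33] read 'b'  n0⇒n18
[34] read 'a'  n18⇒n20
[35] read 'd'  n20⇒n21
[36] read 'a'  n21⇒n22
[37] read 'a'  n22⇒n23  → match P5@[33:37]
[38] read 'b'  n23⇒n18 (fail-walked)
[39] read 'b'  n18⇒n19  → match P4@[38:39]
[40] read 'd'  n19⇒n7 (fail-walked)
[41] read 'a'  n7⇒n13
[42] read 'c'  n13⇒n14
[43] read 'd'  n14⇒n15
[44] read 'c'  n15⇒n16
[45] read 'c'  n16⇒n17  → match P3@[40:45]
[46] read 'b'  n17⇒n18 (fail-walked)

Result: [[3,1],[10,5],[17,3],[25,5],[31,0],[37,5],[39,4],[45,3]]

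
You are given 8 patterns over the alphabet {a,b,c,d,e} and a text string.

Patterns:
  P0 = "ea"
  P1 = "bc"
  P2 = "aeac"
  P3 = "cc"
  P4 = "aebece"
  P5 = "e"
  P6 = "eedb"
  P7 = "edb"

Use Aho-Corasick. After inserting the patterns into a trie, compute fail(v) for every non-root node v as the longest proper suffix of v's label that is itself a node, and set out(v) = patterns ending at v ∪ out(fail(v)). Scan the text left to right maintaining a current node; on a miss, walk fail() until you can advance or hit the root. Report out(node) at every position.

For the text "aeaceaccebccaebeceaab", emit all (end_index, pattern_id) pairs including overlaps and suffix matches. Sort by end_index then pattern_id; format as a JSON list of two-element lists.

Build automaton:
Trie nodes:
  0='ε' goto a→5 b→3 c→9 e→1
  1='e' goto a→2 d→18 e→15  [P5 ends]
  2='ea' goto ·  [P0 ends]
  3='b' goto c→4
  4='bc' goto ·  [P1 ends]
  5='a' goto e→6
  6='ae' goto a→7 b→11
  7='aea' goto c→8
  8='aeac' goto ·  [P2 ends]
  9='c' goto c→10
  10='cc' goto ·  [P3 ends]
  11='aeb' goto e→12
  12='aebe' goto c→13
  13='aebec' goto e→14
  14='aebece' goto ·  [P4 ends]
  15='ee' goto d→16
  16='eed' goto b→17
  17='eedb' goto ·  [P6 ends]
  18='ed' goto b→19
  19='edb' goto ·  [P7 ends]

BFS fail/out derivation:
  n1('e'): parent n0 fail=0; on 'e' 0 → fail=0;  out {5}∪∅={5}
  n3('b'): parent n0 fail=0; on 'b' 0 → fail=0;  out ∅∪∅=∅
  n5('a'): parent n0 fail=0; on 'a' 0 → fail=0;  out ∅∪∅=∅
  n9('c'): parent n0 fail=0; on 'c' 0 → fail=0;  out ∅∪∅=∅
  n2('ea'): parent n1 fail=0; on 'a' 0 → fail=5;  out {0}∪∅={0}
  n4('bc'): parent n3 fail=0; on 'c' 0 → fail=9;  out {1}∪∅={1}
  n6('ae'): parent n5 fail=0; on 'e' 0 → fail=1;  out ∅∪{5}={5}
  n10('cc'): parent n9 fail=0; on 'c' 0 → fail=9;  out {3}∪∅={3}
  n15('ee'): parent n1 fail=0; on 'e' 0 → fail=1;  out ∅∪{5}={5}
  n18('ed'): parent n1 fail=0; on 'd' 0 → fail=0;  out ∅∪∅=∅
  n7('aea'): parent n6 fail=1; on 'a' 1 → fail=2;  out ∅∪{0}={0}
  n11('aeb'): parent n6 fail=1; on 'b' 1→0 → fail=3;  out ∅∪∅=∅
  n16('eed'): parent n15 fail=1; on 'd' 1 → fail=18;  out ∅∪∅=∅
  n19('edb'): parent n18 fail=0; on 'b' 0 → fail=3;  out {7}∪∅={7}
  n8('aeac'): parent n7 fail=2; on 'c' 2→5→0 → fail=9;  out {2}∪∅={2}
  n12('aebe'): parent n11 fail=3; on 'e' 3→0 → fail=1;  out ∅∪{5}={5}
  n17('eedb'): parent n16 fail=18; on 'b' 18 → fail=19;  out {6}∪{7}={6,7}
  n13('aebec'): parent n12 fail=1; on 'c' 1→0 → fail=9;  out ∅∪∅=∅
  n14('aebece'): parent n13 fail=9; on 'e' 9→0 → fail=1;  out {4}∪{5}={4,5}

Scan:
[0] read 'a'  n0⇒n5
[1] read 'e'  n5⇒n6  ** P5@[1:1]
[2] read 'a'  n6⇒n7  ** P0@[1:2]
[3] read 'c'  n7⇒n8  ** P2@[0:3]
[4] read 'e'  n8⇒n1 (via fail)  ** P5@[4:4]
[5] read 'a'  n1⇒n2  ** P0@[4:5]
[6] read 'c'  n2⇒n9 (via fail)
[7] read 'c'  n9⇒n10  ** P3@[6:7]
[8] read 'e'  n10⇒n1 (via fail)  ** P5@[8:8]
[9] read 'b'  n1⇒n3 (via fail)
[10] read 'c'  n3⇒n4  ** P1@[9:10]
[11] read 'c'  n4⇒n10 (via fail)  ** P3@[10:11]
[12] read 'a'  n10⇒n5 (via fail)
[13] read 'e'  n5⇒n6  ** P5@[13:13]
[14] read 'b'  n6⇒n11
[15] read 'e'  n11⇒n12  ** P5@[15:15]
[16] read 'c'  n12⇒n13
[17] read 'e'  n13⇒n14  ** P4@[12:17],P5@[17:17]
[18] read 'a'  n14⇒n2 (via fail)  ** P0@[17:18]
[19] read 'a'  n2⇒n5 (via fail)
[20] read 'b'  n5⇒n3 (via fail)

All matches (sorted): [[1,5],[2,0],[3,2],[4,5],[5,0],[7,3],[8,5],[10,1],[11,3],[13,5],[15,5],[17,4],[17,5],[18,0]]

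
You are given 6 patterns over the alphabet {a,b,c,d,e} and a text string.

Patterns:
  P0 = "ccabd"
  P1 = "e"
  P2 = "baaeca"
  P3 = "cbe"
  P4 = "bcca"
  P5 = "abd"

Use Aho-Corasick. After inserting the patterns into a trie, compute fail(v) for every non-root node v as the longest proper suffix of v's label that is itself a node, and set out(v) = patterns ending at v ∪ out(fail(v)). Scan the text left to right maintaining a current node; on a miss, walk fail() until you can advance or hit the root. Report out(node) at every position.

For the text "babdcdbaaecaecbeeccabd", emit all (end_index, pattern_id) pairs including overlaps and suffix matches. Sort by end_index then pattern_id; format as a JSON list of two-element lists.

Build automaton:
Trie nodes:
  0='ε' goto a→18 b→7 c→1 e→6
  1='c' goto b→13 c→2
  2='cc' goto a→3
  3='cca' goto b→4
  4='ccab' goto d→5
  5='ccabd' goto ·  [P0 ends]
  6='e' goto ·  [P1 ends]
  7='b' goto a→8 c→15
  8='ba' goto a→9
  9='baa' goto e→10
  10='baae' goto c→11
  11='baaec' goto a→12
  12='baaeca' goto ·  [P2 ends]
  13='cb' goto e→14
  14='cbe' goto ·  [P3 ends]
  15='bc' goto c→16
  16='bcc' goto a→17
  17='bcca' goto ·  [P4 ends]
  18='a' goto b→19
  19='ab' goto d→20
  20='abd' goto ·  [P5 ends]

Failure links (BFS by depth):
  n1('c'): parent n0 fail=0; on 'c' 0 → fail=0;  out ∅∪∅=∅
  n6('e'): parent n0 fail=0; on 'e' 0 → fail=0;  out {1}∪∅={1}
  n7('b'): parent n0 fail=0; on 'b' 0 → fail=0;  out ∅∪∅=∅
  n18('a'): parent n0 fail=0; on 'a' 0 → fail=0;  out ∅∪∅=∅
  n2('cc'): parent n1 fail=0; on 'c' 0 → fail=1;  out ∅∪∅=∅
  n8('ba'): parent n7 fail=0; on 'a' 0 → fail=18;  out ∅∪∅=∅
  n13('cb'): parent n1 fail=0; on 'b' 0 → fail=7;  out ∅∪∅=∅
  n15('bc'): parent n7 fail=0; on 'c' 0 → fail=1;  out ∅∪∅=∅
  n19('ab'): parent n18 fail=0; on 'b' 0 → fail=7;  out ∅∪∅=∅
  n3('cca'): parent n2 fail=1; on 'a' 1→0 → fail=18;  out ∅∪∅=∅
  n9('baa'): parent n8 fail=18; on 'a' 18→0 → fail=18;  out ∅∪∅=∅
  n14('cbe'): parent n13 fail=7; on 'e' 7→0 → fail=6;  out {3}∪{1}={1,3}
  n16('bcc'): parent n15 fail=1; on 'c' 1 → fail=2;  out ∅∪∅=∅
  n20('abd'): parent n19 fail=7; on 'd' 7→0 → fail=0;  out {5}∪∅={5}
  n4('ccab'): parent n3 fail=18; on 'b' 18 → fail=19;  out ∅∪∅=∅
  n10('baae'): parent n9 fail=18; on 'e' 18→0 → fail=6;  out ∅∪{1}={1}
  n17('bcca'): parent n16 fail=2; on 'a' 2 → fail=3;  out {4}∪∅={4}
  n5('ccabd'): parent n4 fail=19; on 'd' 19 → fail=20;  out {0}∪{5}={0,5}
  n11('baaec'): parent n10 fail=6; on 'c' 6→0 → fail=1;  out ∅∪∅=∅
  n12('baaeca'): parent n11 fail=1; on 'a' 1→0 → fail=18;  out {2}∪∅={2}

Run:
i=0 'b': node 0→7
i=1 'a': node 7→8
i=2 'b': node 8→19 (via fail)
i=3 'd': node 19→20  → match P5@[1:3]
i=4 'c': node 20→1 (via fail)
i=5 'd': node 1→0 (via fail)
i=6 'b': node 0→7
i=7 'a': node 7→8
i=8 'a': node 8→9
i=9 'e': node 9→10  → match P1@[9:9]
i=10 'c': node 10→11
i=11 'a': node 11→12  → match P2@[6:11]
i=12 'e': node 12→6 (via fail)  → match P1@[12:12]
i=13 'c': node 6→1 (via fail)
i=14 'b': node 1→13
i=15 'e': node 13→14  → match P1@[15:15],P3@[13:15]
i=16 'e': node 14→6 (via fail)  → match P1@[16:16]
i=17 'c': node 6→1 (via fail)
i=18 'c': node 1→2
i=19 'a': node 2→3
i=20 'b': node 3→4
i=21 'd': node 4→5  → match P0@[17:21],P5@[19:21]

Matches: [[3,5],[9,1],[11,2],[12,1],[15,1],[15,3],[16,1],[21,0],[21,5]]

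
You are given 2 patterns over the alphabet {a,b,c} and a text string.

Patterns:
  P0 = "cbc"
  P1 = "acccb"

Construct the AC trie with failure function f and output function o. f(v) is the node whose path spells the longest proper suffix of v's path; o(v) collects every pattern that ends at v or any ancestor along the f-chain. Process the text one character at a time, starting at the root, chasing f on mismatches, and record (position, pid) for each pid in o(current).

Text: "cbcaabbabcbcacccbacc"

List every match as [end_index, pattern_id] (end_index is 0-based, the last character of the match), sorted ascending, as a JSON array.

Build:
Trie (insert patterns):
  0='ε' goto a→4 c→1
  1='c' goto b→2
  2='cb' goto c→3
  3='cbc' goto ·  [P0 ends]
  4='a' goto c→5
  5='ac' goto c→6
  6='acc' goto c→7
  7='accc' goto b→8
  8='acccb' goto ·  [P1 ends]

Failure links (BFS by depth):
  n1('c'): parent n0 fail=0; on 'c' 0 → fail=0;  out ∅∪∅=∅
  n4('a'): parent n0 fail=0; on 'a' 0 → fail=0;  out ∅∪∅=∅
  n2('cb'): parent n1 fail=0; on 'b' 0 → fail=0;  out ∅∪∅=∅
  n5('ac'): parent n4 fail=0; on 'c' 0 → fail=1;  out ∅∪∅=∅
  n3('cbc'): parent n2 fail=0; on 'c' 0 → fail=1;  out {0}∪∅={0}
  n6('acc'): parent n5 fail=1; on 'c' 1→0 → fail=1;  out ∅∪∅=∅
  n7('accc'): parent n6 fail=1; on 'c' 1→0 → fail=1;  out ∅∪∅=∅
  n8('acccb'): parent n7 fail=1; on 'b' 1 → fail=2;  out {1}∪∅={1}

Text stream:
i=0 'c': node 0→1
i=1 'b': node 1→2
i=2 'c': node 2→3  → match P0@[0:2]
i=3 'a': node 3→4 (via fail)
i=4 'a': node 4→4 (via fail)
i=5 'b': node 4→0 (via fail)
i=6 'b': node 0→0
i=7 'a': node 0→4
i=8 'b': node 4→0 (via fail)
i=9 'c': node 0→1
i=10 'b': node 1→2
i=11 'c': node 2→3  → match P0@[9:11]
i=12 'a': node 3→4 (via fail)
i=13 'c': node 4→5
i=14 'c': node 5→6
i=15 'c': node 6→7
i=16 'b': node 7→8  → match P1@[12:16]
i=17 'a': node 8→4 (via fail)
i=18 'c': node 4→5
i=19 'c': node 5→6

Result: [[2,0],[11,0],[16,1]]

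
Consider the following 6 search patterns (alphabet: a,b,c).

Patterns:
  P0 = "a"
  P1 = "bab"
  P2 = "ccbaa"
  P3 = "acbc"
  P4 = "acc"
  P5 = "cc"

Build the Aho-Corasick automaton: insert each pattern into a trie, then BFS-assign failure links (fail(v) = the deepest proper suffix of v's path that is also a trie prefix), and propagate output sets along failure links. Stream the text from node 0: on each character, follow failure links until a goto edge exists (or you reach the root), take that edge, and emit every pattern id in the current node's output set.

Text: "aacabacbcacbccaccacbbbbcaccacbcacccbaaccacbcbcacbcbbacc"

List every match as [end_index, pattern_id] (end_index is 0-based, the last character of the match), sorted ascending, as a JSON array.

Construct AC machine:
Trie nodes:
  n0 'ε': a→1 b→2 c→5
  n1 'a': c→10  ←P0
  n2 'b': a→3
  n3 'ba': b→4
  n4 'bab': ·  ←P1
  n5 'c': c→6
  n6 'cc': b→7  ←P5
  n7 'ccb': a→8
  n8 'ccba': a→9
  n9 'ccbaa': ·  ←P2
  n10 'ac': b→11 c→13
  n11 'acb': c→12
  n12 'acbc': ·  ←P3
  n13 'acc': ·  ←P4

Failure links (BFS by depth):
  n1('a'): parent n0 fail=0; on 'a' 0 → fail=0;  out {0}∪∅={0}
  n2('b'): parent n0 fail=0; on 'b' 0 → fail=0;  out ∅∪∅=∅
  n5('c'): parent n0 fail=0; on 'c' 0 → fail=0;  out ∅∪∅=∅
  n3('ba'): parent n2 fail=0; on 'a' 0 → fail=1;  out ∅∪{0}={0}
  n6('cc'): parent n5 fail=0; on 'c' 0 → fail=5;  out {5}∪∅={5}
  n10('ac'): parent n1 fail=0; on 'c' 0 → fail=5;  out ∅∪∅=∅
  n4('bab'): parent n3 fail=1; on 'b' 1→0 → fail=2;  out {1}∪∅={1}
  n7('ccb'): parent n6 fail=5; on 'b' 5→0 → fail=2;  out ∅∪∅=∅
  n11('acb'): parent n10 fail=5; on 'b' 5→0 → fail=2;  out ∅∪∅=∅
  n13('acc'): parent n10 fail=5; on 'c' 5 → fail=6;  out {4}∪{5}={4,5}
  n8('ccba'): parent n7 fail=2; on 'a' 2 → fail=3;  out ∅∪{0}={0}
  n12('acbc'): parent n11 fail=2; on 'c' 2→0 → fail=5;  out {3}∪∅={3}
  n9('ccbaa'): parent n8 fail=3; on 'a' 3→1→0 → fail=1;  out {2}∪{0}={0,2}

Run:
pos 0 'a': at 1  ** P0@[0:0]
pos 1 'a': at 1 (fail-walked)  ** P0@[1:1]
pos 2 'c': at 10
pos 3 'a': at 1 (fail-walked)  ** P0@[3:3]
pos 4 'b': at 2 (fail-walked)
pos 5 'a': at 3  ** P0@[5:5]
pos 6 'c': at 10 (fail-walked)
pos 7 'b': at 11
pos 8 'c': at 12  ** P3@[5:8]
pos 9 'a': at 1 (fail-walked)  ** P0@[9:9]
pos 10 'c': at 10
pos 11 'b': at 11
pos 12 'c': at 12  ** P3@[9:12]
pos 13 'c': at 6 (fail-walked)  ** P5@[12:13]
pos 14 'a': at 1 (fail-walked)  ** P0@[14:14]
pos 15 'c': at 10
pos 16 'c': at 13  ** P4@[14:16],P5@[15:16]
pos 17 'a': at 1 (fail-walked)  ** P0@[17:17]
pos 18 'c': at 10
pos 19 'b': at 11
pos 20 'b': at 2 (fail-walked)
pos 21 'b': at 2 (fail-walked)
pos 22 'b': at 2 (fail-walked)
pos 23 'c': at 5 (fail-walked)
pos 24 'a': at 1 (fail-walked)  ** P0@[24:24]
pos 25 'c': at 10
pos 26 'c': at 13  ** P4@[24:26],P5@[25:26]
pos 27 'a': at 1 (fail-walked)  ** P0@[27:27]
pos 28 'c': at 10
pos 29 'b': at 11
pos 30 'c': at 12  ** P3@[27:30]
pos 31 'a': at 1 (fail-walked)  ** P0@[31:31]
pos 32 'c': at 10
pos 33 'c': at 13  ** P4@[31:33],P5@[32:33]
pos 34 'c': at 6 (fail-walked)  ** P5@[33:34]
pos 35 'b': at 7
pos 36 'a': at 8  ** P0@[36:36]
pos 37 'a': at 9  ** P0@[37:37],P2@[33:37]
pos 38 'c': at 10 (fail-walked)
pos 39 'c': at 13  ** P4@[37:39],P5@[38:39]
pos 40 'a': at 1 (fail-walked)  ** P0@[40:40]
pos 41 'c': at 10
pos 42 'b': at 11
pos 43 'c': at 12  ** P3@[40:43]
pos 44 'b': at 2 (fail-walked)
pos 45 'c': at 5 (fail-walked)
pos 46 'a': at 1 (fail-walked)  ** P0@[46:46]
pos 47 'c': at 10
pos 48 'b': at 11
pos 49 'c': at 12  ** P3@[46:49]
pos 50 'b': at 2 (fail-walked)
pos 51 'b': at 2 (fail-walked)
pos 52 'a': at 3  ** P0@[52:52]
pos 53 'c': at 10 (fail-walked)
pos 54 'c': at 13  ** P4@[52:54],P5@[53:54]

All matches (sorted): [[0,0],[1,0],[3,0],[5,0],[8,3],[9,0],[12,3],[13,5],[14,0],[16,4],[16,5],[17,0],[24,0],[26,4],[26,5],[27,0],[30,3],[31,0],[33,4],[33,5],[34,5],[36,0],[37,0],[37,2],[39,4],[39,5],[40,0],[43,3],[46,0],[49,3],[52,0],[54,4],[54,5]]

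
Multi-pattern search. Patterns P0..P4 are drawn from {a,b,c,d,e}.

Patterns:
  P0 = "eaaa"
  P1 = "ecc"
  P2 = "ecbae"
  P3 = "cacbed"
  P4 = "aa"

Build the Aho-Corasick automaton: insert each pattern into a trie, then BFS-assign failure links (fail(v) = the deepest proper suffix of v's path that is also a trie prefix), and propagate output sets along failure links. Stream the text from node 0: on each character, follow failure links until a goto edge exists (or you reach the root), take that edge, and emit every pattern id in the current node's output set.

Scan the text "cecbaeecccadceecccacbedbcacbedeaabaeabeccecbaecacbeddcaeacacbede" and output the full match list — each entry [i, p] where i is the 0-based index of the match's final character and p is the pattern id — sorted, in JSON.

Build:
Trie nodes:
  0='ε' goto a→16 c→10 e→1
  1='e' goto a→2 c→5
  2='ea' goto a→3
  3='eaa' goto a→4
  4='eaaa' goto ·  ←P0
  5='ec' goto b→7 c→6
  6='ecc' goto ·  ←P1
  7='ecb' goto a→8
  8='ecba' goto e→9
  9='ecbae' goto ·  ←P2
  10='c' goto a→11
  11='ca' goto c→12
  12='cac' goto b→13
  13='cacb' goto e→14
  14='cacbe' goto d→15
  15='cacbed' goto ·  ←P3
  16='a' goto a→17
  17='aa' goto ·  ←P4

Failure links (BFS by depth):
  fail(1) 'e': from fail(0)=0 chase 'e': 0 ⇒ 0;  out=∅∪out(0)=∅
  fail(10) 'c': from fail(0)=0 chase 'c': 0 ⇒ 0;  out=∅∪out(0)=∅
  fail(16) 'a': from fail(0)=0 chase 'a': 0 ⇒ 0;  out=∅∪out(0)=∅
  fail(2) 'ea': from fail(1)=0 chase 'a': 0 ⇒ 16;  out=∅∪out(16)=∅
  fail(5) 'ec': from fail(1)=0 chase 'c': 0 ⇒ 10;  out=∅∪out(10)=∅
  fail(11) 'ca': from fail(10)=0 chase 'a': 0 ⇒ 16;  out=∅∪out(16)=∅
  fail(17) 'aa': from fail(16)=0 chase 'a': 0 ⇒ 16;  out={4}∪out(16)={4}
  fail(3) 'eaa': from fail(2)=16 chase 'a': 16 ⇒ 17;  out=∅∪out(17)={4}
  fail(6) 'ecc': from fail(5)=10 chase 'c': 10→0 ⇒ 10;  out={1}∪out(10)={1}
  fail(7) 'ecb': from fail(5)=10 chase 'b': 10→0 ⇒ 0;  out=∅∪out(0)=∅
  fail(12) 'cac': from fail(11)=16 chase 'c': 16→0 ⇒ 10;  out=∅∪out(10)=∅
  fail(4) 'eaaa': from fail(3)=17 chase 'a': 17→16 ⇒ 17;  out={0}∪out(17)={0,4}
  fail(8) 'ecba': from fail(7)=0 chase 'a': 0 ⇒ 16;  out=∅∪out(16)=∅
  fail(13) 'cacb': from fail(12)=10 chase 'b': 10→0 ⇒ 0;  out=∅∪out(0)=∅
  fail(9) 'ecbae': from fail(8)=16 chase 'e': 16→0 ⇒ 1;  out={2}∪out(1)={2}
  fail(14) 'cacbe': from fail(13)=0 chase 'e': 0 ⇒ 1;  out=∅∪out(1)=∅
  fail(15) 'cacbed': from fail(14)=1 chase 'd': 1→0 ⇒ 0;  out={3}∪out(0)={3}

Run:
pos 0 'c': at 10
pos 1 'e': at 1 (via fail)
pos 2 'c': at 5
pos 3 'b': at 7
pos 4 'a': at 8
pos 5 'e': at 9  ** P2@[1:5]
pos 6 'e': at 1 (via fail)
pos 7 'c': at 5
pos 8 'c': at 6  ** P1@[6:8]
pos 9 'c': at 10 (via fail)
pos 10 'a': at 11
pos 11 'd': at 0 (via fail)
pos 12 'c': at 10
pos 13 'e': at 1 (via fail)
pos 14 'e': at 1 (via fail)
pos 15 'c': at 5
pos 16 'c': at 6  ** P1@[14:16]
pos 17 'c': at 10 (via fail)
pos 18 'a': at 11
pos 19 'c': at 12
pos 20 'b': at 13
pos 21 'e': at 14
pos 22 'd': at 15  ** P3@[17:22]
pos 23 'b': at 0 (via fail)
pos 24 'c': at 10
pos 25 'a': at 11
pos 26 'c': at 12
pos 27 'b': at 13
pos 28 'e': at 14
pos 29 'd': at 15  ** P3@[24:29]
pos 30 'e': at 1 (via fail)
pos 31 'a': at 2
pos 32 'a': at 3  ** P4@[31:32]
pos 33 'b': at 0 (via fail)
pos 34 'a': at 16
pos 35 'e': at 1 (via fail)
pos 36 'a': at 2
pos 37 'b': at 0 (via fail)
pos 38 'e': at 1
pos 39 'c': at 5
pos 40 'c': at 6  ** P1@[38:40]
pos 41 'e': at 1 (via fail)
pos 42 'c': at 5
pos 43 'b': at 7
pos 44 'a': at 8
pos 45 'e': at 9  ** P2@[41:45]
pos 46 'c': at 5 (via fail)
pos 47 'a': at 11 (via fail)
pos 48 'c': at 12
pos 49 'b': at 13
pos 50 'e': at 14
pos 51 'd': at 15  ** P3@[46:51]
pos 52 'd': at 0 (via fail)
pos 53 'c': at 10
pos 54 'a': at 11
pos 55 'e': at 1 (via fail)
pos 56 'a': at 2
pos 57 'c': at 10 (via fail)
pos 58 'a': at 11
pos 59 'c': at 12
pos 60 'b': at 13
pos 61 'e': at 14
pos 62 'd': at 15  ** P3@[57:62]
pos 63 'e': at 1 (via fail)

All matches (sorted): [[5,2],[8,1],[16,1],[22,3],[29,3],[32,4],[40,1],[45,2],[51,3],[62,3]]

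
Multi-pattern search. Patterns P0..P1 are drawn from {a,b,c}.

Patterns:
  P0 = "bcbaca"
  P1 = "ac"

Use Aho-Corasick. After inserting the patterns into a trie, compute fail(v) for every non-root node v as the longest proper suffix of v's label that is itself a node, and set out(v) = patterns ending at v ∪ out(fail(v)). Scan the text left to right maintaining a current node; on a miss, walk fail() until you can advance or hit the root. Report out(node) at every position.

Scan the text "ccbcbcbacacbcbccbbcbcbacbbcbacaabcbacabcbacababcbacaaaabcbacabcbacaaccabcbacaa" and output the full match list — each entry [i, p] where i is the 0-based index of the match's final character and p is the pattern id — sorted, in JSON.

Construct AC machine:
Trie nodes:
  n0 'ε': a→7 b→1
  n1 'b': c→2
  n2 'bc': b→3
  n3 'bcb': a→4
  n4 'bcba': c→5
  n5 'bcbac': a→6
  n6 'bcbaca': ·  ←P0
  n7 'a': c→8
  n8 'ac': ·  ←P1

BFS fail/out derivation:
  n1('b'): parent n0 fail=0; on 'b' 0 → fail=0;  out ∅∪∅=∅
  n7('a'): parent n0 fail=0; on 'a' 0 → fail=0;  out ∅∪∅=∅
  n2('bc'): parent n1 fail=0; on 'c' 0 → fail=0;  out ∅∪∅=∅
  n8('ac'): parent n7 fail=0; on 'c' 0 → fail=0;  out {1}∪∅={1}
  n3('bcb'): parent n2 fail=0; on 'b' 0 → fail=1;  out ∅∪∅=∅
  n4('bcba'): parent n3 fail=1; on 'a' 1→0 → fail=7;  out ∅∪∅=∅
  n5('bcbac'): parent n4 fail=7; on 'c' 7 → fail=8;  out ∅∪{1}={1}
  n6('bcbaca'): parent n5 fail=8; on 'a' 8→0 → fail=7;  out {0}∪∅={0}

Scan:
[0] read 'c'  n0⇒n0
[1] read 'c'  n0⇒n0
[2] read 'b'  n0⇒n1
[3] read 'c'  n1⇒n2
[4] read 'b'  n2⇒n3
[5] read 'c'  n3⇒n2 (fail-walked)
[6] read 'b'  n2⇒n3
[7] read 'a'  n3⇒n4
[8] read 'c'  n4⇒n5  → match P1@[7:8]
[9] read 'a'  n5⇒n6  → match P0@[4:9]
[10] read 'c'  n6⇒n8 (fail-walked)  → match P1@[9:10]
[11] read 'b'  n8⇒n1 (fail-walked)
[12] read 'c'  n1⇒n2
[13] read 'b'  n2⇒n3
[14] read 'c'  n3⇒n2 (fail-walked)
[15] read 'c'  n2⇒n0 (fail-walked)
[16] read 'b'  n0⇒n1
[17] read 'b'  n1⇒n1 (fail-walked)
[18] read 'c'  n1⇒n2
[19] read 'b'  n2⇒n3
[20] read 'c'  n3⇒n2 (fail-walked)
[21] read 'b'  n2⇒n3
[22] read 'a'  n3⇒n4
[23] read 'c'  n4⇒n5  → match P1@[22:23]
[24] read 'b'  n5⇒n1 (fail-walked)
[25] read 'b'  n1⇒n1 (fail-walked)
[26] read 'c'  n1⇒n2
[27] read 'b'  n2⇒n3
[28] read 'a'  n3⇒n4
[29] read 'c'  n4⇒n5  → match P1@[28:29]
[30] read 'a'  n5⇒n6  → match P0@[25:30]
[31] read 'a'  n6⇒n7 (fail-walked)
[32] read 'b'  n7⇒n1 (fail-walked)
[33] read 'c'  n1⇒n2
[34] read 'b'  n2⇒n3
[35] read 'a'  n3⇒n4
[36] read 'c'  n4⇒n5  → match P1@[35:36]
[37] read 'a'  n5⇒n6  → match P0@[32:37]
[38] read 'b'  n6⇒n1 (fail-walked)
[39] read 'c'  n1⇒n2
[40] read 'b'  n2⇒n3
[41] read 'a'  n3⇒n4
[42] read 'c'  n4⇒n5  → match P1@[41:42]
[43] read 'a'  n5⇒n6  → match P0@[38:43]
[44] read 'b'  n6⇒n1 (fail-walked)
[45] read 'a'  n1⇒n7 (fail-walked)
[46] read 'b'  n7⇒n1 (fail-walked)
[47] read 'c'  n1⇒n2
[48] read 'b'  n2⇒n3
[49] read 'a'  n3⇒n4
[50] read 'c'  n4⇒n5  → match P1@[49:50]
[51] read 'a'  n5⇒n6  → match P0@[46:51]
[52] read 'a'  n6⇒n7 (fail-walked)
[53] read 'a'  n7⇒n7 (fail-walked)
[54] read 'a'  n7⇒n7 (fail-walked)
[55] read 'b'  n7⇒n1 (fail-walked)
[56] read 'c'  n1⇒n2
[57] read 'b'  n2⇒n3
[58] read 'a'  n3⇒n4
[59] read 'c'  n4⇒n5  → match P1@[58:59]
[60] read 'a'  n5⇒n6  → match P0@[55:60]
[61] read 'b'  n6⇒n1 (fail-walked)
[62] read 'c'  n1⇒n2
[63] read 'b'  n2⇒n3
[64] read 'a'  n3⇒n4
[65] read 'c'  n4⇒n5  → match P1@[64:65]
[66] read 'a'  n5⇒n6  → match P0@[61:66]
[67] read 'a'  n6⇒n7 (fail-walked)
[68] read 'c'  n7⇒n8  → match P1@[67:68]
[69] read 'c'  n8⇒n0 (fail-walked)
[70] read 'a'  n0⇒n7
[71] read 'b'  n7⇒n1 (fail-walked)
[72] read 'c'  n1⇒n2
[73] read 'b'  n2⇒n3
[74] read 'a'  n3⇒n4
[75] read 'c'  n4⇒n5  → match P1@[74:75]
[76] read 'a'  n5⇒n6  → match P0@[71:76]
[77] read 'a'  n6⇒n7 (fail-walked)

All matches (sorted): [[8,1],[9,0],[10,1],[23,1],[29,1],[30,0],[36,1],[37,0],[42,1],[43,0],[50,1],[51,0],[59,1],[60,0],[65,1],[66,0],[68,1],[75,1],[76,0]]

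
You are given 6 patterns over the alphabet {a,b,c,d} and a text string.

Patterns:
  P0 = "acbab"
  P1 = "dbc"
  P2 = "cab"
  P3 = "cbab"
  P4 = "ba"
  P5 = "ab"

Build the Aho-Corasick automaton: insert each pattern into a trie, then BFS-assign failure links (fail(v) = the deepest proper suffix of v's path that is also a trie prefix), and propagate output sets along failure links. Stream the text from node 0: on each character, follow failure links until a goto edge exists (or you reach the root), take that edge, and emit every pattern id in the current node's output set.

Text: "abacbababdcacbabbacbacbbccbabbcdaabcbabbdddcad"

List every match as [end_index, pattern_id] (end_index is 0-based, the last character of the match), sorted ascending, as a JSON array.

Build automaton:
Trie nodes:
  0='ε' goto a→1 b→15 c→9 d→6
  1='a' goto b→17 c→2
  2='ac' goto b→3
  3='acb' goto a→4
  4='acba' goto b→5
  5='acbab' goto ·  [P0 ends]
  6='d' goto b→7
  7='db' goto c→8
  8='dbc' goto ·  [P1 ends]
  9='c' goto a→10 b→12
  10='ca' goto b→11
  11='cab' goto ·  [P2 ends]
  12='cb' goto a→13
  13='cba' goto b→14
  14='cbab' goto ·  [P3 ends]
  15='b' goto a→16
  16='ba' goto ·  [P4 ends]
  17='ab' goto ·  [P5 ends]

BFS fail/out derivation:
  n1('a'): parent n0 fail=0; on 'a' 0 → fail=0;  out ∅∪∅=∅
  n6('d'): parent n0 fail=0; on 'd' 0 → fail=0;  out ∅∪∅=∅
  n9('c'): parent n0 fail=0; on 'c' 0 → fail=0;  out ∅∪∅=∅
  n15('b'): parent n0 fail=0; on 'b' 0 → fail=0;  out ∅∪∅=∅
  n2('ac'): parent n1 fail=0; on 'c' 0 → fail=9;  out ∅∪∅=∅
  n7('db'): parent n6 fail=0; on 'b' 0 → fail=15;  out ∅∪∅=∅
  n10('ca'): parent n9 fail=0; on 'a' 0 → fail=1;  out ∅∪∅=∅
  n12('cb'): parent n9 fail=0; on 'b' 0 → fail=15;  out ∅∪∅=∅
  n16('ba'): parent n15 fail=0; on 'a' 0 → fail=1;  out {4}∪∅={4}
  n17('ab'): parent n1 fail=0; on 'b' 0 → fail=15;  out {5}∪∅={5}
  n3('acb'): parent n2 fail=9; on 'b' 9 → fail=12;  out ∅∪∅=∅
  n8('dbc'): parent n7 fail=15; on 'c' 15→0 → fail=9;  out {1}∪∅={1}
  n11('cab'): parent n10 fail=1; on 'b' 1 → fail=17;  out {2}∪{5}={2,5}
  n13('cba'): parent n12 fail=15; on 'a' 15 → fail=16;  out ∅∪{4}={4}
  n4('acba'): parent n3 fail=12; on 'a' 12 → fail=13;  out ∅∪{4}={4}
  n14('cbab'): parent n13 fail=16; on 'b' 16→1 → fail=17;  out {3}∪{5}={3,5}
  n5('acbab'): parent n4 fail=13; on 'b' 13 → fail=14;  out {0}∪{3,5}={0,3,5}

Text stream:
i=0 'a': node 0→1
i=1 'b': node 1→17  emit P5@[0:1]
i=2 'a': node 17→16 (via fail)  emit P4@[1:2]
i=3 'c': node 16→2 (via fail)
i=4 'b': node 2→3
i=5 'a': node 3→4  emit P4@[4:5]
i=6 'b': node 4→5  emit P0@[2:6],P3@[3:6],P5@[5:6]
i=7 'a': node 5→16 (via fail)  emit P4@[6:7]
i=8 'b': node 16→17 (via fail)  emit P5@[7:8]
i=9 'd': node 17→6 (via fail)
i=10 'c': node 6→9 (via fail)
i=11 'a': node 9→10
i=12 'c': node 10→2 (via fail)
i=13 'b': node 2→3
i=14 'a': node 3→4  emit P4@[13:14]
i=15 'b': node 4→5  emit P0@[11:15],P3@[12:15],P5@[14:15]
i=16 'b': node 5→15 (via fail)
i=17 'a': node 15→16  emit P4@[16:17]
i=18 'c': node 16→2 (via fail)
i=19 'b': node 2→3
i=20 'a': node 3→4  emit P4@[19:20]
i=21 'c': node 4→2 (via fail)
i=22 'b': node 2→3
i=23 'b': node 3→15 (via fail)
i=24 'c': node 15→9 (via fail)
i=25 'c': node 9→9 (via fail)
i=26 'b': node 9→12
i=27 'a': node 12→13  emit P4@[26:27]
i=28 'b': node 13→14  emit P3@[25:28],P5@[27:28]
i=29 'b': node 14→15 (via fail)
i=30 'c': node 15→9 (via fail)
i=31 'd': node 9→6 (via fail)
i=32 'a': node 6→1 (via fail)
i=33 'a': node 1→1 (via fail)
i=34 'b': node 1→17  emit P5@[33:34]
i=35 'c': node 17→9 (via fail)
i=36 'b': node 9→12
i=37 'a': node 12→13  emit P4@[36:37]
i=38 'b': node 13→14  emit P3@[35:38],P5@[37:38]
i=39 'b': node 14→15 (via fail)
i=40 'd': node 15→6 (via fail)
i=41 'd': node 6→6 (via fail)
i=42 'd': node 6→6 (via fail)
i=43 'c': node 6→9 (via fail)
i=44 'a': node 9→10
i=45 'd': node 10→6 (via fail)

All matches (sorted): [[1,5],[2,4],[5,4],[6,0],[6,3],[6,5],[7,4],[8,5],[14,4],[15,0],[15,3],[15,5],[17,4],[20,4],[27,4],[28,3],[28,5],[34,5],[37,4],[38,3],[38,5]]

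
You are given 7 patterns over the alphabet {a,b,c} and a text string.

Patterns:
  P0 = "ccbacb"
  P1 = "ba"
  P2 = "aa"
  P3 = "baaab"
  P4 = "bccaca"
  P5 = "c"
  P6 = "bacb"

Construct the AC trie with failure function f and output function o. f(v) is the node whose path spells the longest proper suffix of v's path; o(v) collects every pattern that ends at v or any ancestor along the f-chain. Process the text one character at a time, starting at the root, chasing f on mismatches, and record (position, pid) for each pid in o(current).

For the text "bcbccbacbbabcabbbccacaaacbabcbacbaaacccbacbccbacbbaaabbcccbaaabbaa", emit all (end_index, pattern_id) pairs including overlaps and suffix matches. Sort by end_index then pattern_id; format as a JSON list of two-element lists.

Construct AC machine:
Trie nodes:
  0='ε' goto a→9 b→7 c→1
  1='c' goto c→2  ←P5
  2='cc' goto b→3
  3='ccb' goto a→4
  4='ccba' goto c→5
  5='ccbac' goto b→6
  6='ccbacb' goto ·  ←P0
  7='b' goto a→8 c→14
  8='ba' goto a→11 c→19  ←P1
  9='a' goto a→10
  10='aa' goto ·  ←P2
  11='baa' goto a→12
  12='baaa' goto b→13
  13='baaab' goto ·  ←P3
  14='bc' goto c→15
  15='bcc' goto a→16
  16='bcca' goto c→17
  17='bccac' goto a→18
  18='bccaca' goto ·  ←P4
  19='bac' goto b→20
  20='bacb' goto ·  ←P6

BFS fail/out derivation:
  n1('c'): parent n0 fail=0; on 'c' 0 → fail=0;  out {5}∪∅={5}
  n7('b'): parent n0 fail=0; on 'b' 0 → fail=0;  out ∅∪∅=∅
  n9('a'): parent n0 fail=0; on 'a' 0 → fail=0;  out ∅∪∅=∅
  n2('cc'): parent n1 fail=0; on 'c' 0 → fail=1;  out ∅∪{5}={5}
  n8('ba'): parent n7 fail=0; on 'a' 0 → fail=9;  out {1}∪∅={1}
  n10('aa'): parent n9 fail=0; on 'a' 0 → fail=9;  out {2}∪∅={2}
  n14('bc'): parent n7 fail=0; on 'c' 0 → fail=1;  out ∅∪{5}={5}
  n3('ccb'): parent n2 fail=1; on 'b' 1→0 → fail=7;  out ∅∪∅=∅
  n11('baa'): parent n8 fail=9; on 'a' 9 → fail=10;  out ∅∪{2}={2}
  n15('bcc'): parent n14 fail=1; on 'c' 1 → fail=2;  out ∅∪{5}={5}
  n19('bac'): parent n8 fail=9; on 'c' 9→0 → fail=1;  out ∅∪{5}={5}
  n4('ccba'): parent n3 fail=7; on 'a' 7 → fail=8;  out ∅∪{1}={1}
  n12('baaa'): parent n11 fail=10; on 'a' 10→9 → fail=10;  out ∅∪{2}={2}
  n16('bcca'): parent n15 fail=2; on 'a' 2→1→0 → fail=9;  out ∅∪∅=∅
  n20('bacb'): parent n19 fail=1; on 'b' 1→0 → fail=7;  out {6}∪∅={6}
  n5('ccbac'): parent n4 fail=8; on 'c' 8 → fail=19;  out ∅∪{5}={5}
  n13('baaab'): parent n12 fail=10; on 'b' 10→9→0 → fail=7;  out {3}∪∅={3}
  n17('bccac'): parent n16 fail=9; on 'c' 9→0 → fail=1;  out ∅∪{5}={5}
  n6('ccbacb'): parent n5 fail=19; on 'b' 19 → fail=20;  out {0}∪{6}={0,6}
  n18('bccaca'): parent n17 fail=1; on 'a' 1→0 → fail=9;  out {4}∪∅={4}

Scan:
[0] read 'b'  n0⇒n7
[1] read 'c'  n7⇒n14  emit P5@[1:1]
[2] read 'b'  n14⇒n7 ·f
[3] read 'c'  n7⇒n14  emit P5@[3:3]
[4] read 'c'  n14⇒n15  emit P5@[4:4]
[5] read 'b'  n15⇒n3 ·f
[6] read 'a'  n3⇒n4  emit P1@[5:6]
[7] read 'c'  n4⇒n5  emit P5@[7:7]
[8] read 'b'  n5⇒n6  emit P0@[3:8],P6@[5:8]
[9] read 'b'  n6⇒n7 ·f
[10] read 'a'  n7⇒n8  emit P1@[9:10]
[11] read 'b'  n8⇒n7 ·f
[12] read 'c'  n7⇒n14  emit P5@[12:12]
[13] read 'a'  n14⇒n9 ·f
[14] read 'b'  n9⇒n7 ·f
[15] read 'b'  n7⇒n7 ·f
[16] read 'b'  n7⇒n7 ·f
[17] read 'c'  n7⇒n14  emit P5@[17:17]
[18] read 'c'  n14⇒n15  emit P5@[18:18]
[19] read 'a'  n15⇒n16
[20] read 'c'  n16⇒n17  emit P5@[20:20]
[21] read 'a'  n17⇒n18  emit P4@[16:21]
[22] read 'a'  n18⇒n10 ·f  emit P2@[21:22]
[23] read 'a'  n10⇒n10 ·f  emit P2@[22:23]
[24] read 'c'  n10⇒n1 ·f  emit P5@[24:24]
[25] read 'b'  n1⇒n7 ·f
[26] read 'a'  n7⇒n8  emit P1@[25:26]
[27] read 'b'  n8⇒n7 ·f
[28] read 'c'  n7⇒n14  emit P5@[28:28]
[29] read 'b'  n14⇒n7 ·f
[30] read 'a'  n7⇒n8  emit P1@[29:30]
[31] read 'c'  n8⇒n19  emit P5@[31:31]
[32] read 'b'  n19⇒n20  emit P6@[29:32]
[33] read 'a'  n20⇒n8 ·f  emit P1@[32:33]
[34] read 'a'  n8⇒n11  emit P2@[33:34]
[35] read 'a'  n11⇒n12  emit P2@[34:35]
[36] read 'c'  n12⇒n1 ·f  emit P5@[36:36]
[37] read 'c'  n1⇒n2  emit P5@[37:37]
[38] read 'c'  n2⇒n2 ·f  emit P5@[38:38]
[39] read 'b'  n2⇒n3
[40] read 'a'  n3⇒n4  emit P1@[39:40]
[41] read 'c'  n4⇒n5  emit P5@[41:41]
[42] read 'b'  n5⇒n6  emit P0@[37:42],P6@[39:42]
[43] read 'c'  n6⇒n14 ·f  emit P5@[43:43]
[44] read 'c'  n14⇒n15  emit P5@[44:44]
[45] read 'b'  n15⇒n3 ·f
[46] read 'a'  n3⇒n4  emit P1@[45:46]
[47] read 'c'  n4⇒n5  emit P5@[47:47]
[48] read 'b'  n5⇒n6  emit P0@[43:48],P6@[45:48]
[49] read 'b'  n6⇒n7 ·f
[50] read 'a'  n7⇒n8  emit P1@[49:50]
[51] read 'a'  n8⇒n11  emit P2@[50:51]
[52] read 'a'  n11⇒n12  emit P2@[51:52]
[53] read 'b'  n12⇒n13  emit P3@[49:53]
[54] read 'b'  n13⇒n7 ·f
[55] read 'c'  n7⇒n14  emit P5@[55:55]
[56] read 'c'  n14⇒n15  emit P5@[56:56]
[57] read 'c'  n15⇒n2 ·f  emit P5@[57:57]
[58] read 'b'  n2⇒n3
[59] read 'a'  n3⇒n4  emit P1@[58:59]
[60] read 'a'  n4⇒n11 ·f  emit P2@[59:60]
[61] read 'a'  n11⇒n12  emit P2@[60:61]
[62] read 'b'  n12⇒n13  emit P3@[58:62]
[63] read 'b'  n13⇒n7 ·f
[64] read 'a'  n7⇒n8  emit P1@[63:64]
[65] read 'a'  n8⇒n11  emit P2@[64:65]

Matches: [[1,5],[3,5],[4,5],[6,1],[7,5],[8,0],[8,6],[10,1],[12,5],[17,5],[18,5],[20,5],[21,4],[22,2],[23,2],[24,5],[26,1],[28,5],[30,1],[31,5],[32,6],[33,1],[34,2],[35,2],[36,5],[37,5],[38,5],[40,1],[41,5],[42,0],[42,6],[43,5],[44,5],[46,1],[47,5],[48,0],[48,6],[50,1],[51,2],[52,2],[53,3],[55,5],[56,5],[57,5],[59,1],[60,2],[61,2],[62,3],[64,1],[65,2]]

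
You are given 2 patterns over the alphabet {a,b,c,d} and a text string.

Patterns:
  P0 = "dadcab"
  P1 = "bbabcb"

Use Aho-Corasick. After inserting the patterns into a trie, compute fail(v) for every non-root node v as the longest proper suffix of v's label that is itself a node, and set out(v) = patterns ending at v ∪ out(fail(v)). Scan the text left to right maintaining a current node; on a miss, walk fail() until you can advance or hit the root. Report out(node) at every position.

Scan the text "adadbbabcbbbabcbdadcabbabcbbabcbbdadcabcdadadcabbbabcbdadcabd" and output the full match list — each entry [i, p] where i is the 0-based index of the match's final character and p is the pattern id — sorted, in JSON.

Construct AC machine:
Trie nodes:
  n0 'ε': b→7 d→1
  n1 'd': a→2
  n2 'da': d→3
  n3 'dad': c→4
  n4 'dadc': a→5
  n5 'dadca': b→6
  n6 'dadcab': ·  [P0 ends]
  n7 'b': b→8
  n8 'bb': a→9
  n9 'bba': b→10
  n10 'bbab': c→11
  n11 'bbabc': b→12
  n12 'bbabcb': ·  [P1 ends]

BFS fail/out derivation:
  fail(1) 'd': from fail(0)=0 chase 'd': 0 ⇒ 0;  out=∅∪out(0)=∅
  fail(7) 'b': from fail(0)=0 chase 'b': 0 ⇒ 0;  out=∅∪out(0)=∅
  fail(2) 'da': from fail(1)=0 chase 'a': 0 ⇒ 0;  out=∅∪out(0)=∅
  fail(8) 'bb': from fail(7)=0 chase 'b': 0 ⇒ 7;  out=∅∪out(7)=∅
  fail(3) 'dad': from fail(2)=0 chase 'd': 0 ⇒ 1;  out=∅∪out(1)=∅
  fail(9) 'bba': from fail(8)=7 chase 'a': 7→0 ⇒ 0;  out=∅∪out(0)=∅
  fail(4) 'dadc': from fail(3)=1 chase 'c': 1→0 ⇒ 0;  out=∅∪out(0)=∅
  fail(10) 'bbab': from fail(9)=0 chase 'b': 0 ⇒ 7;  out=∅∪out(7)=∅
  fail(5) 'dadca': from fail(4)=0 chase 'a': 0 ⇒ 0;  out=∅∪out(0)=∅
  fail(11) 'bbabc': from fail(10)=7 chase 'c': 7→0 ⇒ 0;  out=∅∪out(0)=∅
  fail(6) 'dadcab': from fail(5)=0 chase 'b': 0 ⇒ 7;  out={0}∪out(7)={0}
  fail(12) 'bbabcb': from fail(11)=0 chase 'b': 0 ⇒ 7;  out={1}∪out(7)={1}

Text stream:
pos 0 'a': at 0
pos 1 'd': at 1
pos 2 'a': at 2
pos 3 'd': at 3
pos 4 'b': at 7 (fail-walked)
pos 5 'b': at 8
pos 6 'a': at 9
pos 7 'b': at 10
pos 8 'c': at 11
pos 9 'b': at 12  emit P1@[4:9]
pos 10 'b': at 8 (fail-walked)
pos 11 'b': at 8 (fail-walked)
pos 12 'a': at 9
pos 13 'b': at 10
pos 14 'c': at 11
pos 15 'b': at 12  emit P1@[10:15]
pos 16 'd': at 1 (fail-walked)
pos 17 'a': at 2
pos 18 'd': at 3
pos 19 'c': at 4
pos 20 'a': at 5
pos 21 'b': at 6  emit P0@[16:21]
pos 22 'b': at 8 (fail-walked)
pos 23 'a': at 9
pos 24 'b': at 10
pos 25 'c': at 11
pos 26 'b': at 12  emit P1@[21:26]
pos 27 'b': at 8 (fail-walked)
pos 28 'a': at 9
pos 29 'b': at 10
pos 30 'c': at 11
pos 31 'b': at 12  emit P1@[26:31]
pos 32 'b': at 8 (fail-walked)
pos 33 'd': at 1 (fail-walked)
pos 34 'a': at 2
pos 35 'd': at 3
pos 36 'c': at 4
pos 37 'a': at 5
pos 38 'b': at 6  emit P0@[33:38]
pos 39 'c': at 0 (fail-walked)
pos 40 'd': at 1
pos 41 'a': at 2
pos 42 'd': at 3
pos 43 'a': at 2 (fail-walked)
pos 44 'd': at 3
pos 45 'c': at 4
pos 46 'a': at 5
pos 47 'b': at 6  emit P0@[42:47]
pos 48 'b': at 8 (fail-walked)
pos 49 'b': at 8 (fail-walked)
pos 50 'a': at 9
pos 51 'b': at 10
pos 52 'c': at 11
pos 53 'b': at 12  emit P1@[48:53]
pos 54 'd': at 1 (fail-walked)
pos 55 'a': at 2
pos 56 'd': at 3
pos 57 'c': at 4
pos 58 'a': at 5
pos 59 'b': at 6  emit P0@[54:59]
pos 60 'd': at 1 (fail-walked)

All matches (sorted): [[9,1],[15,1],[21,0],[26,1],[31,1],[38,0],[47,0],[53,1],[59,0]]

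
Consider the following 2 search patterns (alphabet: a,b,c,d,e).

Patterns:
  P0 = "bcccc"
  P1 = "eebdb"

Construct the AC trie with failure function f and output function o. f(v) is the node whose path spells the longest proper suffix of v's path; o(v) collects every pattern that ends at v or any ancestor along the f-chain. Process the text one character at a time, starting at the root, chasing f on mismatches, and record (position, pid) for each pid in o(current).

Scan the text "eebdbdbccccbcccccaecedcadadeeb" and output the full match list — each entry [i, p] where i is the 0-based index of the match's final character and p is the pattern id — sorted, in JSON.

Build automaton:
Trie nodes:
  0='ε' goto b→1 e→6
  1='b' goto c→2
  2='bc' goto c→3
  3='bcc' goto c→4
  4='bccc' goto c→5
  5='bcccc' goto ·  ←P0
  6='e' goto e→7
  7='ee' goto b→8
  8='eeb' goto d→9
  9='eebd' goto b→10
  10='eebdb' goto ·  ←P1

Failure links (BFS by depth):
  fail(1) 'b': from fail(0)=0 chase 'b': 0 ⇒ 0;  out=∅∪out(0)=∅
  fail(6) 'e': from fail(0)=0 chase 'e': 0 ⇒ 0;  out=∅∪out(0)=∅
  fail(2) 'bc': from fail(1)=0 chase 'c': 0 ⇒ 0;  out=∅∪out(0)=∅
  fail(7) 'ee': from fail(6)=0 chase 'e': 0 ⇒ 6;  out=∅∪out(6)=∅
  fail(3) 'bcc': from fail(2)=0 chase 'c': 0 ⇒ 0;  out=∅∪out(0)=∅
  fail(8) 'eeb': from fail(7)=6 chase 'b': 6→0 ⇒ 1;  out=∅∪out(1)=∅
  fail(4) 'bccc': from fail(3)=0 chase 'c': 0 ⇒ 0;  out=∅∪out(0)=∅
  fail(9) 'eebd': from fail(8)=1 chase 'd': 1→0 ⇒ 0;  out=∅∪out(0)=∅
  fail(5) 'bcccc': from fail(4)=0 chase 'c': 0 ⇒ 0;  out={0}∪out(0)={0}
  fail(10) 'eebdb': from fail(9)=0 chase 'b': 0 ⇒ 1;  out={1}∪out(1)={1}

Scan:
i=0 'e': node 0→6
i=1 'e': node 6→7
i=2 'b': node 7→8
i=3 'd': node 8→9
i=4 'b': node 9→10  emit P1@[0:4]
i=5 'd': node 10→0 (fail-walked)
i=6 'b': node 0→1
i=7 'c': node 1→2
i=8 'c': node 2→3
i=9 'c': node 3→4
i=10 'c': node 4→5  emit P0@[6:10]
i=11 'b': node 5→1 (fail-walked)
i=12 'c': node 1→2
i=13 'c': node 2→3
i=14 'c': node 3→4
i=15 'c': node 4→5  emit P0@[11:15]
i=16 'c': node 5→0 (fail-walked)
i=17 'a': node 0→0
i=18 'e': node 0→6
i=19 'c': node 6→0 (fail-walked)
i=20 'e': node 0→6
i=21 'd': node 6→0 (fail-walked)
i=22 'c': node 0→0
i=23 'a': node 0→0
i=24 'd': node 0→0
i=25 'a': node 0→0
i=26 'd': node 0→0
i=27 'e': node 0→6
i=28 'e': node 6→7
i=29 'b': node 7→8

Result: [[4,1],[10,0],[15,0]]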